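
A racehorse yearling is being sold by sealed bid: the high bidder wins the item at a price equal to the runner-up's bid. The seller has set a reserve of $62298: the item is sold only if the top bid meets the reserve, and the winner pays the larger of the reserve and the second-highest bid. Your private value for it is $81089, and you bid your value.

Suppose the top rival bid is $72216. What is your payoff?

Your bid $81089 is the highest and exceeds the reserve.
Price = max(second-highest bid, reserve) = max($72216, $62298) = $72216.
Payoff = $81089 − $72216 = $8873.

$8873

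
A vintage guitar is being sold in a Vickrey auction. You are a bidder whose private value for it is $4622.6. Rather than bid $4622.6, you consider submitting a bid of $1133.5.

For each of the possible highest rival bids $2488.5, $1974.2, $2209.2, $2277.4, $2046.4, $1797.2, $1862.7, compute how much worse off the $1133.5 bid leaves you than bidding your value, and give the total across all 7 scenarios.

The deviation costs you only when the competing bid falls strictly between $1133.5 and $4622.6; elsewhere both bids give the same outcome.
$2488.5: truthful payoff $2134.1, deviation payoff $0 → loss $2134.1.
$1974.2: truthful payoff $2648.4, deviation payoff $0 → loss $2648.4.
$2209.2: truthful payoff $2413.4, deviation payoff $0 → loss $2413.4.
$2277.4: truthful payoff $2345.2, deviation payoff $0 → loss $2345.2.
$2046.4: truthful payoff $2576.2, deviation payoff $0 → loss $2576.2.
$1797.2: truthful payoff $2825.4, deviation payoff $0 → loss $2825.4.
$1862.7: truthful payoff $2759.9, deviation payoff $0 → loss $2759.9.
Total loss = $2134.1 + $2648.4 + $2413.4 + $2345.2 + $2576.2 + $2825.4 + $2759.9 = $17702.6.
In a second-price auction your bid sets only whether you win, not what you pay, so bidding your true value is weakly dominant.

$17702.6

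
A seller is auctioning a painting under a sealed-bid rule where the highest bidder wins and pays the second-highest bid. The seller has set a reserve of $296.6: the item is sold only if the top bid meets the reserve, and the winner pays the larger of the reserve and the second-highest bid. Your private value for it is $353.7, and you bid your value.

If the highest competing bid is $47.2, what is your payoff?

Your bid $353.7 is the highest and exceeds the reserve.
Price = max(second-highest bid, reserve) = max($47.2, $296.6) = $296.6.
Payoff = $353.7 − $296.6 = $57.1.

$57.1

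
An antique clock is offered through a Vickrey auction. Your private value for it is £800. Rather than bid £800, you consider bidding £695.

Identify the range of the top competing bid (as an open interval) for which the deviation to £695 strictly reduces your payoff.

(£695, £800)

If the competing bid is below £695, both bids win at the same price — no difference.
If it is above £800, both bids lose — no difference.
If it lies strictly between £695 and £800, bidding your value wins at a price below your value (positive payoff) while bidding £695 loses (payoff 0).
So the deviation strictly hurts on the open interval (£695, £800).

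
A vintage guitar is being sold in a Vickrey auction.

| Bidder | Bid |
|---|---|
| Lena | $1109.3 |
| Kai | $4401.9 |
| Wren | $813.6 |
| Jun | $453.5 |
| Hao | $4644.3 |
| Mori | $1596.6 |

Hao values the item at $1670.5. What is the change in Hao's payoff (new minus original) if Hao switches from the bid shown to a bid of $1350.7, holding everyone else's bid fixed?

$2731.4

The highest bid among the other bidders is $4401.9; Hao's bid doesn't change that.
Original bid $4644.3: Hao is highest, pays the top rival bid $4401.9; payoff $1670.5 − $4401.9 = −$2731.4.
Alternative bid $1350.7: Hao is not highest (top rival bid is $4401.9); payoff $0.
Change in payoff = $0 − (−$2731.4) = $2731.4.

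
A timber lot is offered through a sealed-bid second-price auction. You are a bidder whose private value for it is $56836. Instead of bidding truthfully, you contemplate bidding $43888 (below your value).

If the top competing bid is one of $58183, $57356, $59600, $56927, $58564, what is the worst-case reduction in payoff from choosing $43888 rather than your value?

$58183: same outcome either way → loss $0.
$57356: same outcome either way → loss $0.
$59600: same outcome either way → loss $0.
$56927: same outcome either way → loss $0.
$58564: same outcome either way → loss $0.
Maximum loss: $0.

$0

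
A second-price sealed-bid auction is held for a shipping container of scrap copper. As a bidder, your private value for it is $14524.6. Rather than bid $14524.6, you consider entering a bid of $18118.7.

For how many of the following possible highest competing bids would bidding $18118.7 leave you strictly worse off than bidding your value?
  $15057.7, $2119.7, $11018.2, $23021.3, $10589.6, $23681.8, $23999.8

The deviation hurts exactly when the highest competing bid lies strictly between $14524.6 and $18118.7 — overbidding then wins at a price above your value.
$15057.7: inside the interval → strictly worse (loss $533.1).
$2119.7: below both → same outcome either way.
$11018.2: below both → same outcome either way.
$23021.3: above both → same outcome either way.
$10589.6: below both → same outcome either way.
$23681.8: above both → same outcome either way.
$23999.8: above both → same outcome either way.
Count: 1.

1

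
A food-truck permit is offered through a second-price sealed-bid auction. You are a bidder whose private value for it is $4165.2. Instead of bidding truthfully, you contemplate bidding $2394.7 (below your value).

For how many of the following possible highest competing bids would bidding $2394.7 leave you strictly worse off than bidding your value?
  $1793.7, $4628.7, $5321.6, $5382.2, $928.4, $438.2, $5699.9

The deviation hurts exactly when the highest competing bid lies strictly between $2394.7 and $4165.2 — underbidding then forfeits a profitable win.
$1793.7: below both → same outcome either way.
$4628.7: above both → same outcome either way.
$5321.6: above both → same outcome either way.
$5382.2: above both → same outcome either way.
$928.4: below both → same outcome either way.
$438.2: below both → same outcome either way.
$5699.9: above both → same outcome either way.
Count: 0.

0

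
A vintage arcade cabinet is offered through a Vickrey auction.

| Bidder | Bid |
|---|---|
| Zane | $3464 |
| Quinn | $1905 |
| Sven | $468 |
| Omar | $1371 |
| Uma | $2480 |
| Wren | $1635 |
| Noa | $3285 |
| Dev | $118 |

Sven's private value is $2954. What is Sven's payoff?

Highest bid: Zane at $3464, so Zane wins.
Second-highest bid: Noa at $3285 — that is the price the winner pays.
Sven did not win, so Sven pays nothing and receives nothing: payoff $0.

$0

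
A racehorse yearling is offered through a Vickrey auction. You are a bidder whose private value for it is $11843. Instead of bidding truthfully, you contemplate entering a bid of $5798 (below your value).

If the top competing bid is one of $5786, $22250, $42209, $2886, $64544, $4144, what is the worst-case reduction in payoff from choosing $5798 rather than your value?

$0

$5786: same outcome either way → loss $0.
$22250: same outcome either way → loss $0.
$42209: same outcome either way → loss $0.
$2886: same outcome either way → loss $0.
$64544: same outcome either way → loss $0.
$4144: same outcome either way → loss $0.
Maximum loss: $0.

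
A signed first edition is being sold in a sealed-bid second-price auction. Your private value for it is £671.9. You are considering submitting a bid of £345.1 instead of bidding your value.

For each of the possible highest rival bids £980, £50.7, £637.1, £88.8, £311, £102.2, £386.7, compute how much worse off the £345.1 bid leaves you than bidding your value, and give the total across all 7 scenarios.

£320

The deviation costs you only when the competing bid falls strictly between £345.1 and £671.9; elsewhere both bids give the same outcome.
£980: outcomes coincide → loss £0.
£50.7: outcomes coincide → loss £0.
£637.1: truthful payoff £34.8, deviation payoff £0 → loss £34.8.
£88.8: outcomes coincide → loss £0.
£311: outcomes coincide → loss £0.
£102.2: outcomes coincide → loss £0.
£386.7: truthful payoff £285.2, deviation payoff £0 → loss £285.2.
Total loss = £34.8 + £285.2 = £320.
Because the price is fixed by the runner-up's bid, deviating from your value can only change a good outcome into a bad one — never the reverse.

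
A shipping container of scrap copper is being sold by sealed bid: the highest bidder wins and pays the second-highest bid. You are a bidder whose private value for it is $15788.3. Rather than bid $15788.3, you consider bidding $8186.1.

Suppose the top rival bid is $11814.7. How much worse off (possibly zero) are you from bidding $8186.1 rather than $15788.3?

$3973.6

Bidding your value $15788.3: you win (since $15788.3 > $11814.7) and pay $11814.7. Payoff $3973.6.
Bidding $8186.1: you lose. Payoff $0.
The competing bid $11814.7 lies between your shaded bid and your value, so underbidding forfeits an item you could have won at a profitable price.
Loss from deviating = $3973.6 − ($0) = $3973.6.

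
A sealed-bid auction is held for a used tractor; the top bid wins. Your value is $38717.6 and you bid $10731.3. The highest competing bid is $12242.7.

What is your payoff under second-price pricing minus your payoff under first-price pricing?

$0

Your bid $10731.3 is below $12242.7, so you lose under either rule.
Payoff is $0 in both cases; difference = $0.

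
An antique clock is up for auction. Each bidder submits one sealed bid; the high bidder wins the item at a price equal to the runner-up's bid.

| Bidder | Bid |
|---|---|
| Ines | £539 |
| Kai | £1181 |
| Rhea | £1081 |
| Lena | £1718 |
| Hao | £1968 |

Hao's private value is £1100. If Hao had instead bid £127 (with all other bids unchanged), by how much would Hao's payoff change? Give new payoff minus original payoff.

£618

The highest bid among the other bidders is £1718; Hao's bid doesn't change that.
Original bid £1968: Hao is highest, pays the top rival bid £1718; payoff £1100 − £1718 = −£618.
Alternative bid £127: Hao is not highest (top rival bid is £1718); payoff £0.
Change in payoff = £0 − (−£618) = £618.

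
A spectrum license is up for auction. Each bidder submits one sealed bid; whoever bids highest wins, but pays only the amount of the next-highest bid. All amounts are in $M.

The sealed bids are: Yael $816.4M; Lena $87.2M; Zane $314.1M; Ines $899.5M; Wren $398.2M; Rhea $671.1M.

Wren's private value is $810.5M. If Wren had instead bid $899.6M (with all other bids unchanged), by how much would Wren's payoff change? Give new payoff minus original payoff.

The highest bid among the other bidders is $899.5M; Wren's bid doesn't change that.
Original bid $398.2M: Wren is not highest (top rival bid is $899.5M); payoff $0M.
Alternative bid $899.6M: Wren is highest, pays the top rival bid $899.5M; payoff $810.5M − $899.5M = −$89M.
Change in payoff = −$89M − ($0M) = −$89M.

−$89M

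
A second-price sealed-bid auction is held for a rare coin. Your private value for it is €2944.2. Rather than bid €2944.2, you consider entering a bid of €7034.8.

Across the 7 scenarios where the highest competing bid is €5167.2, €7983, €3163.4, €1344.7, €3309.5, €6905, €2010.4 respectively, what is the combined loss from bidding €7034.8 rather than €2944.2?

The deviation costs you only when the competing bid falls strictly between €2944.2 and €7034.8; elsewhere both bids give the same outcome.
€5167.2: truthful payoff €0, deviation payoff −€2223 → loss €2223.
€7983: outcomes coincide → loss €0.
€3163.4: truthful payoff €0, deviation payoff −€219.2 → loss €219.2.
€1344.7: outcomes coincide → loss €0.
€3309.5: truthful payoff €0, deviation payoff −€365.3 → loss €365.3.
€6905: truthful payoff €0, deviation payoff −€3960.8 → loss €3960.8.
€2010.4: outcomes coincide → loss €0.
Total loss = €2223 + €219.2 + €365.3 + €3960.8 = €6768.3.

€6768.3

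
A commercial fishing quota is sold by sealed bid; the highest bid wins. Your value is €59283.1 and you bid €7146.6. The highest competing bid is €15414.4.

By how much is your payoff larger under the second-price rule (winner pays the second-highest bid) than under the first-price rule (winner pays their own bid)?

Your bid €7146.6 is below €15414.4, so you lose under either rule.
Payoff is €0 in both cases; difference = €0.

€0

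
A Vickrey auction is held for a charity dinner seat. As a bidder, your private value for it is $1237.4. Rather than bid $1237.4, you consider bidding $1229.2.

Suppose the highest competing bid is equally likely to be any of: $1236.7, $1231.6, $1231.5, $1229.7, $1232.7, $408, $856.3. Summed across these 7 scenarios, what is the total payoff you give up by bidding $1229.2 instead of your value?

The deviation costs you only when the competing bid falls strictly between $1229.2 and $1237.4; elsewhere both bids give the same outcome.
$1236.7: truthful payoff $0.7, deviation payoff $0 → loss $0.7.
$1231.6: truthful payoff $5.8, deviation payoff $0 → loss $5.8.
$1231.5: truthful payoff $5.9, deviation payoff $0 → loss $5.9.
$1229.7: truthful payoff $7.7, deviation payoff $0 → loss $7.7.
$1232.7: truthful payoff $4.7, deviation payoff $0 → loss $4.7.
$408: outcomes coincide → loss $0.
$856.3: outcomes coincide → loss $0.
Total loss = $0.7 + $5.8 + $5.9 + $7.7 + $4.7 = $24.8.

$24.8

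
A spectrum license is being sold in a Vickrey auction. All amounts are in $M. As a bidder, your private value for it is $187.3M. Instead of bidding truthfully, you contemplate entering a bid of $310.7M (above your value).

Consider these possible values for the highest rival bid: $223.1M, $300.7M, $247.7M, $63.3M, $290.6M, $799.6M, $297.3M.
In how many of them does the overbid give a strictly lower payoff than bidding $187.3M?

5

The deviation hurts exactly when the highest competing bid lies strictly between $187.3M and $310.7M — overbidding then wins at a price above your value.
$223.1M: inside the interval → strictly worse (loss $35.8M).
$300.7M: inside the interval → strictly worse (loss $113.4M).
$247.7M: inside the interval → strictly worse (loss $60.4M).
$63.3M: below both → same outcome either way.
$290.6M: inside the interval → strictly worse (loss $103.3M).
$799.6M: above both → same outcome either way.
$297.3M: inside the interval → strictly worse (loss $110M).
Count: 5.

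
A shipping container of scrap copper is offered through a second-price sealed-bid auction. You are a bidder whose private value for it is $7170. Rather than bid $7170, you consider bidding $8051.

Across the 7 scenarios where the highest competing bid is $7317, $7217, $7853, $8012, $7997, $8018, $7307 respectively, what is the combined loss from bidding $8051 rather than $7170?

The deviation costs you only when the competing bid falls strictly between $7170 and $8051; elsewhere both bids give the same outcome.
$7317: truthful payoff $0, deviation payoff −$147 → loss $147.
$7217: truthful payoff $0, deviation payoff −$47 → loss $47.
$7853: truthful payoff $0, deviation payoff −$683 → loss $683.
$8012: truthful payoff $0, deviation payoff −$842 → loss $842.
$7997: truthful payoff $0, deviation payoff −$827 → loss $827.
$8018: truthful payoff $0, deviation payoff −$848 → loss $848.
$7307: truthful payoff $0, deviation payoff −$137 → loss $137.
Total loss = $147 + $47 + $683 + $842 + $827 + $848 + $137 = $3531.

$3531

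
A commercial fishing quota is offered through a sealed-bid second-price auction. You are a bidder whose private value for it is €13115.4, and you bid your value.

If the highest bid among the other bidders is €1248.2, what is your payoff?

Your bid €13115.4 exceeds the highest competing bid €1248.2, so you win.
In a second-price auction the winner pays the second-highest bid, €1248.2.
Payoff = value − price = €13115.4 − €1248.2 = €11867.2.

€11867.2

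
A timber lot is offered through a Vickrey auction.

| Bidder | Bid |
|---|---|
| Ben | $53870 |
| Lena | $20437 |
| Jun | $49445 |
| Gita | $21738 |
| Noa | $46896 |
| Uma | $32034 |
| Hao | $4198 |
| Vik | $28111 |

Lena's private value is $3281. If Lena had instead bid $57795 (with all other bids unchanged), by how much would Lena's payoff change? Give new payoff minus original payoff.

−$50589

The highest bid among the other bidders is $53870; Lena's bid doesn't change that.
Original bid $20437: Lena is not highest (top rival bid is $53870); payoff $0.
Alternative bid $57795: Lena is highest, pays the top rival bid $53870; payoff $3281 − $53870 = −$50589.
Change in payoff = −$50589 − ($0) = −$50589.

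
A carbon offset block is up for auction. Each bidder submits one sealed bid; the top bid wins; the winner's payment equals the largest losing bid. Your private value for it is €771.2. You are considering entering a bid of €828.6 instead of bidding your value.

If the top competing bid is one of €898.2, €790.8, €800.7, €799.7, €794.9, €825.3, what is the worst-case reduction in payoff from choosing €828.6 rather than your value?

€54.1

€898.2: same outcome either way → loss €0.
€790.8: truthful gives €0, deviation gives −€19.6 → loss €19.6.
€800.7: truthful gives €0, deviation gives −€29.5 → loss €29.5.
€799.7: truthful gives €0, deviation gives −€28.5 → loss €28.5.
€794.9: truthful gives €0, deviation gives −€23.7 → loss €23.7.
€825.3: truthful gives €0, deviation gives −€54.1 → loss €54.1.
Maximum loss: €54.1.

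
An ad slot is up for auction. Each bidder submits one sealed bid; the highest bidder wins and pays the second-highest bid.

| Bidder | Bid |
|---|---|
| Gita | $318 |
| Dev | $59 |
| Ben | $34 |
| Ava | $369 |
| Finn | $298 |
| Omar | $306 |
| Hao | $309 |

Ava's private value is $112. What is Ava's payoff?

Highest bid: Ava at $369, so Ava wins.
Second-highest bid: Gita at $318 — that is the price the winner pays.
Ava's payoff = value − price = $112 − $318 = −$206.

−$206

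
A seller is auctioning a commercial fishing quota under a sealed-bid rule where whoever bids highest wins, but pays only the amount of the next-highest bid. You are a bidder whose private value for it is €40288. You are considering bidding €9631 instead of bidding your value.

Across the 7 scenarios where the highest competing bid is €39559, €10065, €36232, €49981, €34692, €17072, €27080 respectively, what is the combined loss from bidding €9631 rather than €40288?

€77028

The deviation costs you only when the competing bid falls strictly between €9631 and €40288; elsewhere both bids give the same outcome.
€39559: truthful payoff €729, deviation payoff €0 → loss €729.
€10065: truthful payoff €30223, deviation payoff €0 → loss €30223.
€36232: truthful payoff €4056, deviation payoff €0 → loss €4056.
€49981: outcomes coincide → loss €0.
€34692: truthful payoff €5596, deviation payoff €0 → loss €5596.
€17072: truthful payoff €23216, deviation payoff €0 → loss €23216.
€27080: truthful payoff €13208, deviation payoff €0 → loss €13208.
Total loss = €729 + €30223 + €4056 + €5596 + €23216 + €13208 = €77028.
Because the price is fixed by the runner-up's bid, deviating from your value can only change a good outcome into a bad one — never the reverse.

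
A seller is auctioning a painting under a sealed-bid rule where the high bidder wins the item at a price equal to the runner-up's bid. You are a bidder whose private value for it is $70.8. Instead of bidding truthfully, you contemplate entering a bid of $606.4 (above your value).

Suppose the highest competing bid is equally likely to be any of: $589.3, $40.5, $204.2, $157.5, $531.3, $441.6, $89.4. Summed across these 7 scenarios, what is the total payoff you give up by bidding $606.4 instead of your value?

$1588.5

The deviation costs you only when the competing bid falls strictly between $70.8 and $606.4; elsewhere both bids give the same outcome.
$589.3: truthful payoff $0, deviation payoff −$518.5 → loss $518.5.
$40.5: outcomes coincide → loss $0.
$204.2: truthful payoff $0, deviation payoff −$133.4 → loss $133.4.
$157.5: truthful payoff $0, deviation payoff −$86.7 → loss $86.7.
$531.3: truthful payoff $0, deviation payoff −$460.5 → loss $460.5.
$441.6: truthful payoff $0, deviation payoff −$370.8 → loss $370.8.
$89.4: truthful payoff $0, deviation payoff −$18.6 → loss $18.6.
Total loss = $518.5 + $133.4 + $86.7 + $460.5 + $370.8 + $18.6 = $1588.5.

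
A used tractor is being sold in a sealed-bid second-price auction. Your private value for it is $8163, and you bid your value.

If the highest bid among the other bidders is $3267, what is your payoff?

Your bid $8163 exceeds the highest competing bid $3267, so you win.
In a second-price auction the winner pays the second-highest bid, $3267.
Payoff = value − price = $8163 − $3267 = $4896.

$4896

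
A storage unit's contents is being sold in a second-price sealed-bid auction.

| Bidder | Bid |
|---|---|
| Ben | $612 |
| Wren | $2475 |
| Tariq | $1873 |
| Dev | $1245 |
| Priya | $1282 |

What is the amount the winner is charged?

$1873

Highest bid: Wren at $2475, so Wren wins.
Second-highest bid: Tariq at $1873 — that is the price the winner pays.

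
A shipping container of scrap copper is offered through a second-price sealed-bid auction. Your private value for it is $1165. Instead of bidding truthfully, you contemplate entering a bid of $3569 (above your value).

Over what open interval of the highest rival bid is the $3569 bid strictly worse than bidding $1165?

If the competing bid is below $1165, both bids win at the same price — no difference.
If it is above $3569, both bids lose — no difference.
If it lies strictly between $1165 and $3569, bidding your value loses (payoff 0) while bidding $3569 wins at a price above your value (payoff negative).
So the deviation strictly hurts on the open interval ($1165, $3569).

($1165, $3569)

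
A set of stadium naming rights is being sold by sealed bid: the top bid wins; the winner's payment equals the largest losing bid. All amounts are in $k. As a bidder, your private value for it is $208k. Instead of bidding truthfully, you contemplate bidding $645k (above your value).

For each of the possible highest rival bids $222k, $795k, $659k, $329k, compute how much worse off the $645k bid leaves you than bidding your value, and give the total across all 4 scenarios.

$135k

The deviation costs you only when the competing bid falls strictly between $208k and $645k; elsewhere both bids give the same outcome.
$222k: truthful payoff $0k, deviation payoff −$14k → loss $14k.
$795k: outcomes coincide → loss $0k.
$659k: outcomes coincide → loss $0k.
$329k: truthful payoff $0k, deviation payoff −$121k → loss $121k.
Total loss = $14k + $121k = $135k.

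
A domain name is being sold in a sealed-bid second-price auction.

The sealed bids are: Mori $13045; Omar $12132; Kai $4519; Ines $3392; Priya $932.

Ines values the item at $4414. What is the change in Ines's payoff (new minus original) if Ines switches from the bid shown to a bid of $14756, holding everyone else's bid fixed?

−$8631

The highest bid among the other bidders is $13045; Ines's bid doesn't change that.
Original bid $3392: Ines is not highest (top rival bid is $13045); payoff $0.
Alternative bid $14756: Ines is highest, pays the top rival bid $13045; payoff $4414 − $13045 = −$8631.
Change in payoff = −$8631 − ($0) = −$8631.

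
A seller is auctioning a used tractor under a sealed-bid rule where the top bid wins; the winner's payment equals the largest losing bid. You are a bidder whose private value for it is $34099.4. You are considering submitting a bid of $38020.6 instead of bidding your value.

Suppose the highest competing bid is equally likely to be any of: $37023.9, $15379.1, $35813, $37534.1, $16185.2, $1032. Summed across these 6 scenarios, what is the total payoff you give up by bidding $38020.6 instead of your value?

$8072.8

The deviation costs you only when the competing bid falls strictly between $34099.4 and $38020.6; elsewhere both bids give the same outcome.
$37023.9: truthful payoff $0, deviation payoff −$2924.5 → loss $2924.5.
$15379.1: outcomes coincide → loss $0.
$35813: truthful payoff $0, deviation payoff −$1713.6 → loss $1713.6.
$37534.1: truthful payoff $0, deviation payoff −$3434.7 → loss $3434.7.
$16185.2: outcomes coincide → loss $0.
$1032: outcomes coincide → loss $0.
Total loss = $2924.5 + $1713.6 + $3434.7 = $8072.8.
Truthful bidding weakly dominates here: raising your bid can only win items priced above your value, and lowering it can only forfeit items priced below.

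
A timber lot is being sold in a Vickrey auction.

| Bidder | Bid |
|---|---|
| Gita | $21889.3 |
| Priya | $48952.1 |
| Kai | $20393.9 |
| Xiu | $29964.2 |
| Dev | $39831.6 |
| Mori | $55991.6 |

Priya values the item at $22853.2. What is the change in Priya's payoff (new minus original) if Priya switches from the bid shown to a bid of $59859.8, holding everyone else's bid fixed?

The highest bid among the other bidders is $55991.6; Priya's bid doesn't change that.
Original bid $48952.1: Priya is not highest (top rival bid is $55991.6); payoff $0.
Alternative bid $59859.8: Priya is highest, pays the top rival bid $55991.6; payoff $22853.2 − $55991.6 = −$33138.4.
Change in payoff = −$33138.4 − ($0) = −$33138.4.

−$33138.4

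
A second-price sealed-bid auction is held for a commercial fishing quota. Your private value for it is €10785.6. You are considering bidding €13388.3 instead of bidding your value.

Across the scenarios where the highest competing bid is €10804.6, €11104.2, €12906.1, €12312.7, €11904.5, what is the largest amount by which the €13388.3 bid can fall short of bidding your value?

€2120.5

€10804.6: truthful gives €0, deviation gives −€19 → loss €19.
€11104.2: truthful gives €0, deviation gives −€318.6 → loss €318.6.
€12906.1: truthful gives €0, deviation gives −€2120.5 → loss €2120.5.
€12312.7: truthful gives €0, deviation gives −€1527.1 → loss €1527.1.
€11904.5: truthful gives €0, deviation gives −€1118.9 → loss €1118.9.
Maximum loss: €2120.5.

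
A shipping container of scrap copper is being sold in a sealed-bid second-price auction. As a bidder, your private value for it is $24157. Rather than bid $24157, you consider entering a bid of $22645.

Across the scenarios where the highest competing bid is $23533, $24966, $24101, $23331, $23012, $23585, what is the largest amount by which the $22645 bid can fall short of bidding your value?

$23533: truthful gives $624, deviation gives $0 → loss $624.
$24966: same outcome either way → loss $0.
$24101: truthful gives $56, deviation gives $0 → loss $56.
$23331: truthful gives $826, deviation gives $0 → loss $826.
$23012: truthful gives $1145, deviation gives $0 → loss $1145.
$23585: truthful gives $572, deviation gives $0 → loss $572.
Maximum loss: $1145.

$1145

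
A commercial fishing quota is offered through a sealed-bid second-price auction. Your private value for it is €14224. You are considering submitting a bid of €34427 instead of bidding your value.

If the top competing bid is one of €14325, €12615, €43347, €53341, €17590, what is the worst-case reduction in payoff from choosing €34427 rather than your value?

€3366

€14325: truthful gives €0, deviation gives −€101 → loss €101.
€12615: same outcome either way → loss €0.
€43347: same outcome either way → loss €0.
€53341: same outcome either way → loss €0.
€17590: truthful gives €0, deviation gives −€3366 → loss €3366.
Maximum loss: €3366.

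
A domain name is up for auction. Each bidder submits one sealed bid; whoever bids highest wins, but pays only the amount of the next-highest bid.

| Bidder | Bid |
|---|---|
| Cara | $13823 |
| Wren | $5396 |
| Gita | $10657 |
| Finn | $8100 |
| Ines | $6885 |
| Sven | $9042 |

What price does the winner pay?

Highest bid: Cara at $13823, so Cara wins.
Second-highest bid: Gita at $10657 — that is the price the winner pays.

$10657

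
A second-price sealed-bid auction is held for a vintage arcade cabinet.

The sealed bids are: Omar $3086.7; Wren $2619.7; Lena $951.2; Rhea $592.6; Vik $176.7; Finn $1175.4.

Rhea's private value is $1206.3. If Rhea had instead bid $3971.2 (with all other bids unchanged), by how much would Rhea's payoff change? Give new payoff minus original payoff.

The highest bid among the other bidders is $3086.7; Rhea's bid doesn't change that.
Original bid $592.6: Rhea is not highest (top rival bid is $3086.7); payoff $0.
Alternative bid $3971.2: Rhea is highest, pays the top rival bid $3086.7; payoff $1206.3 − $3086.7 = −$1880.4.
Change in payoff = −$1880.4 − ($0) = −$1880.4.

−$1880.4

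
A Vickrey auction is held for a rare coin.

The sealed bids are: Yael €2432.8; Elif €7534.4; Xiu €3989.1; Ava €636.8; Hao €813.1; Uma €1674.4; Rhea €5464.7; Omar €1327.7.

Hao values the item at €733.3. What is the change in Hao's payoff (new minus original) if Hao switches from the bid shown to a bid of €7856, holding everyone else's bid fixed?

The highest bid among the other bidders is €7534.4; Hao's bid doesn't change that.
Original bid €813.1: Hao is not highest (top rival bid is €7534.4); payoff €0.
Alternative bid €7856: Hao is highest, pays the top rival bid €7534.4; payoff €733.3 − €7534.4 = −€6801.1.
Change in payoff = −€6801.1 − (€0) = −€6801.1.

−€6801.1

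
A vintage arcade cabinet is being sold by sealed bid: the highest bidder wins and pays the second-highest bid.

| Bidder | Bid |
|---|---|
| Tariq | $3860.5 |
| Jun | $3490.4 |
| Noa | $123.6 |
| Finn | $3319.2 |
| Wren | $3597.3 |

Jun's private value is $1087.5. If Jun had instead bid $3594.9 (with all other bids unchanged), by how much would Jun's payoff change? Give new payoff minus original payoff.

The highest bid among the other bidders is $3860.5; Jun's bid doesn't change that.
Original bid $3490.4: Jun is not highest (top rival bid is $3860.5); payoff $0.
Alternative bid $3594.9: Jun is not highest (top rival bid is $3860.5); payoff $0.
Change in payoff = $0 − ($0) = $0.

$0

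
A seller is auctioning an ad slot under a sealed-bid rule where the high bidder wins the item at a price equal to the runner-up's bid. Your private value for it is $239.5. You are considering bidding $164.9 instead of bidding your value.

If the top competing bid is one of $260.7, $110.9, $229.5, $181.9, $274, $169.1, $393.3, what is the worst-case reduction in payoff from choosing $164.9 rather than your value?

$70.4

$260.7: same outcome either way → loss $0.
$110.9: same outcome either way → loss $0.
$229.5: truthful gives $10, deviation gives $0 → loss $10.
$181.9: truthful gives $57.6, deviation gives $0 → loss $57.6.
$274: same outcome either way → loss $0.
$169.1: truthful gives $70.4, deviation gives $0 → loss $70.4.
$393.3: same outcome either way → loss $0.
Maximum loss: $70.4.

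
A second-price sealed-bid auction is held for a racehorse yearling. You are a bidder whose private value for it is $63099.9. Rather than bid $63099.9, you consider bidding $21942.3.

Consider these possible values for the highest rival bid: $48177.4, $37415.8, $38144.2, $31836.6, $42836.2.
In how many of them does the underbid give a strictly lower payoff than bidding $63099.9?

The deviation hurts exactly when the highest competing bid lies strictly between $21942.3 and $63099.9 — underbidding then forfeits a profitable win.
$48177.4: inside the interval → strictly worse (loss $14922.5).
$37415.8: inside the interval → strictly worse (loss $25684.1).
$38144.2: inside the interval → strictly worse (loss $24955.7).
$31836.6: inside the interval → strictly worse (loss $31263.3).
$42836.2: inside the interval → strictly worse (loss $20263.7).
Count: 5.

5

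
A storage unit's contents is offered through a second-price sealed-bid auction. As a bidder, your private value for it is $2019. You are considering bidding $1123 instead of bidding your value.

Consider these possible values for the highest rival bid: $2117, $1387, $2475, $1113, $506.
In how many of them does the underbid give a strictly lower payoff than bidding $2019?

1

The deviation hurts exactly when the highest competing bid lies strictly between $1123 and $2019 — underbidding then forfeits a profitable win.
$2117: above both → same outcome either way.
$1387: inside the interval → strictly worse (loss $632).
$2475: above both → same outcome either way.
$1113: below both → same outcome either way.
$506: below both → same outcome either way.
Count: 1.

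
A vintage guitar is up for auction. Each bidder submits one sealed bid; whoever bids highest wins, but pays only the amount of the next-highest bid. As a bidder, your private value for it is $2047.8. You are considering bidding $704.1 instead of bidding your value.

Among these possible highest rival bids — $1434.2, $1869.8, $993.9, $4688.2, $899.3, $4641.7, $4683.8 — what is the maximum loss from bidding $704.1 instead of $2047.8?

$1434.2: truthful gives $613.6, deviation gives $0 → loss $613.6.
$1869.8: truthful gives $178, deviation gives $0 → loss $178.
$993.9: truthful gives $1053.9, deviation gives $0 → loss $1053.9.
$4688.2: same outcome either way → loss $0.
$899.3: truthful gives $1148.5, deviation gives $0 → loss $1148.5.
$4641.7: same outcome either way → loss $0.
$4683.8: same outcome either way → loss $0.
Maximum loss: $1148.5.

$1148.5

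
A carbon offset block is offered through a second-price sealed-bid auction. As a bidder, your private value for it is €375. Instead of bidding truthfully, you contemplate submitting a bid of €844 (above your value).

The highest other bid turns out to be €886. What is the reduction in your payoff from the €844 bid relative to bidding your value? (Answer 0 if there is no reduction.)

€0

Bidding your value €375: you lose (since €375 < €886). Payoff €0.
Bidding €844: you lose. Payoff €0.
Difference = €0 − €0 = €0; both bids lead to the same outcome because the competing bid is above both your value and your alternative bid.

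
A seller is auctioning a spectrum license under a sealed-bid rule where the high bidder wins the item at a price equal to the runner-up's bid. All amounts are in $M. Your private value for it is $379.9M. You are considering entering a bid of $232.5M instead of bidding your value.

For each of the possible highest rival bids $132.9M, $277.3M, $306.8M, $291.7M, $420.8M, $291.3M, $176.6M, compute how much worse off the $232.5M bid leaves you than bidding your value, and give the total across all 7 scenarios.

$352.5M

The deviation costs you only when the competing bid falls strictly between $232.5M and $379.9M; elsewhere both bids give the same outcome.
$132.9M: outcomes coincide → loss $0M.
$277.3M: truthful payoff $102.6M, deviation payoff $0M → loss $102.6M.
$306.8M: truthful payoff $73.1M, deviation payoff $0M → loss $73.1M.
$291.7M: truthful payoff $88.2M, deviation payoff $0M → loss $88.2M.
$420.8M: outcomes coincide → loss $0M.
$291.3M: truthful payoff $88.6M, deviation payoff $0M → loss $88.6M.
$176.6M: outcomes coincide → loss $0M.
Total loss = $102.6M + $73.1M + $88.2M + $88.6M = $352.5M.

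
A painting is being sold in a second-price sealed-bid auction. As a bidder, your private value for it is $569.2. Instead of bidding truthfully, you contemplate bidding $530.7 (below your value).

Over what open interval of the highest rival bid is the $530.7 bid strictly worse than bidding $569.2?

If the competing bid is below $530.7, both bids win at the same price — no difference.
If it is above $569.2, both bids lose — no difference.
If it lies strictly between $530.7 and $569.2, bidding your value wins at a price below your value (positive payoff) while bidding $530.7 loses (payoff 0).
So the deviation strictly hurts on the open interval ($530.7, $569.2).
Because the price is fixed by the runner-up's bid, deviating from your value can only change a good outcome into a bad one — never the reverse.

($530.7, $569.2)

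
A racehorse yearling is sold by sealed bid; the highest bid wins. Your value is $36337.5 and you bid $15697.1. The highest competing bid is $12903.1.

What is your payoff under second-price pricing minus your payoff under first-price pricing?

You have the highest bid, so you win under either rule.
Second-price: pay $12903.1 → payoff $23434.4.
First-price: pay your own bid $15697.1 → payoff $20640.4.
Difference = $23434.4 − ($20640.4) = $2794.

$2794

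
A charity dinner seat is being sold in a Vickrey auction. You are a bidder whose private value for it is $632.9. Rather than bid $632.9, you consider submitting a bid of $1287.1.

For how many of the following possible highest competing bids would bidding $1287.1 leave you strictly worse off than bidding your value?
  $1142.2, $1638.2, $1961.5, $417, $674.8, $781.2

The deviation hurts exactly when the highest competing bid lies strictly between $632.9 and $1287.1 — overbidding then wins at a price above your value.
$1142.2: inside the interval → strictly worse (loss $509.3).
$1638.2: above both → same outcome either way.
$1961.5: above both → same outcome either way.
$417: below both → same outcome either way.
$674.8: inside the interval → strictly worse (loss $41.9).
$781.2: inside the interval → strictly worse (loss $148.3).
Count: 3.

3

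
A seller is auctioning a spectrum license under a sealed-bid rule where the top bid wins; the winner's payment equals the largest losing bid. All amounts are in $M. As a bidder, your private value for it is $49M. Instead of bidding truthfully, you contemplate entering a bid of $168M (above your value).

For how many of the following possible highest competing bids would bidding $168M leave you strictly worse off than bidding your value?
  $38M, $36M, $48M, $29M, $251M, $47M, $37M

0

The deviation hurts exactly when the highest competing bid lies strictly between $49M and $168M — overbidding then wins at a price above your value.
$38M: below both → same outcome either way.
$36M: below both → same outcome either way.
$48M: below both → same outcome either way.
$29M: below both → same outcome either way.
$251M: above both → same outcome either way.
$47M: below both → same outcome either way.
$37M: below both → same outcome either way.
Count: 0.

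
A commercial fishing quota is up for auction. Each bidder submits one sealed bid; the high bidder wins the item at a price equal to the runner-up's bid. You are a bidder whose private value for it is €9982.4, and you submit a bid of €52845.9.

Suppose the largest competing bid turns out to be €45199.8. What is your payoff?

−€35217.4

Your bid €52845.9 exceeds the highest competing bid €45199.8, so you win.
In a second-price auction the winner pays the second-highest bid, €45199.8.
Payoff = value − price = €9982.4 − €45199.8 = −€35217.4.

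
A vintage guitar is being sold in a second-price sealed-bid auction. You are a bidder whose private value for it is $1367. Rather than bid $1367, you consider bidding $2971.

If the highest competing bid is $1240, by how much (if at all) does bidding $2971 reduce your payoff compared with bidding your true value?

Bidding your value $1367: you win (since $1367 > $1240) and pay $1240. Payoff $127.
Bidding $2971: you win and pay $1240. Payoff $1367 − $1240 = $127.
Difference = $127 − $127 = $0; both bids lead to the same outcome because the competing bid is below both your value and your alternative bid.
Truthful bidding weakly dominates here: raising your bid can only win items priced above your value, and lowering it can only forfeit items priced below.

$0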